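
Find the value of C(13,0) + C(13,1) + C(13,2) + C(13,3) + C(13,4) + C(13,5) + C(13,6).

4096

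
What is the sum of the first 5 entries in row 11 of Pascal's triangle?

1 + 11 + 55 + 165 + 330 = 562.

562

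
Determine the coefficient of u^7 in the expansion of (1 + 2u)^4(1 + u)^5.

Coefficient of u^7 = Σ_{j} C(4,j)·2^j·C(5,7-j)·1^(7-j) for j from 2 to 4.
= 24 + 160 + 160 = 344.

344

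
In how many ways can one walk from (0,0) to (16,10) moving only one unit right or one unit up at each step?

Each path is a sequence of 26 steps with 16 rights: C(26,16) = 5311735.

5311735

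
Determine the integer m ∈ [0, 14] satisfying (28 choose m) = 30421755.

12

C(28,m) increases on 0 ≤ m ≤ 14. C(28,11) = 21474180 and C(28,12) = 30421755, so m = 12.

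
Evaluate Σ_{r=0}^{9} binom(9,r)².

Σ C(9,r)² is the coefficient of x^9 in (1+x)^9(1+x)^9 = (1+x)^18, i.e. C(18,9) = 48620.

48620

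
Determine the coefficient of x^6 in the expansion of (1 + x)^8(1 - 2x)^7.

Coefficient of x^6 = Σ_{j} C(8,j)·1^j·C(7,6-j)·(-2)^(6-j) for j from 0 to 6.
= 448 + (-5376) + 15680 + (-15680) + 5880 + (-784) + 28 = 196.

196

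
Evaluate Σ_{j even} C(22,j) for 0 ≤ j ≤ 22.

2097152

Even-j terms of row 22 sum to 2^21 = 2097152.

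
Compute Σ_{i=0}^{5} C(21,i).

1 + 21 + 210 + 1330 + 5985 + 20349 = 27896.

27896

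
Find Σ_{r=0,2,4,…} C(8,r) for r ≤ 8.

128

Half of (1+1)^8 + (1−1)^8 gives the even-index sum: 2^7 = 128.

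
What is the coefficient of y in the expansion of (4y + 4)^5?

The general term is C(5,j)·(4y)^j·(4)^(5-j); the y^1 term has j = 1.
C(5,1) = 5.
Coefficient = C(5,1) · 4^1 · 4^4 = 5 · 4 · 256 = 5120.

5120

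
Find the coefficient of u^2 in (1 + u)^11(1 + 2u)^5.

205

Coefficient of u^2 = Σ_{j} C(11,j)·1^j·C(5,2-j)·2^(2-j) for j from 0 to 2.
= 40 + 110 + 55 = 205.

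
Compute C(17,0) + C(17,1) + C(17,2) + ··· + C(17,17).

The entries of row 17 sum to 2^17 = 131072.

131072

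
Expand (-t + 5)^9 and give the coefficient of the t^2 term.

2812500

The general term is C(9,j)·(-t)^j·(5)^(9-j); the t^2 term has j = 2.
C(9,2) = 36.
Coefficient = C(9,2) · 5^7 = 36 · 78125 = 2812500.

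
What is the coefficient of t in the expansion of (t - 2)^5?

80

The general term is C(5,j)·(t)^j·(-2)^(5-j); the t^1 term has j = 1.
C(5,1) = 5.
Coefficient = C(5,1) · (-2)^4 = 5 · 16 = 80.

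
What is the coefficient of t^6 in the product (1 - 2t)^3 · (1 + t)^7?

Coefficient of t^6 = Σ_{j} C(3,j)·(-2)^j·C(7,6-j)·1^(6-j) for j from 0 to 3.
= 7 + (-126) + 420 + (-280) = 21.

21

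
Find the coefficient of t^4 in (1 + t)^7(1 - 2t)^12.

Coefficient of t^4 = Σ_{j} C(7,j)·1^j·C(12,4-j)·(-2)^(4-j) for j from 0 to 4.
= 7920 + (-12320) + 5544 + (-840) + 35 = 339.

339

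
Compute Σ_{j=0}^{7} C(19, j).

1 + 19 + 171 + 969 + 3876 + 11628 + 27132 + 50388 = 94184.

94184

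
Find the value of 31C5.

169911

C(31,5) = (31·30·29·28·27) / 5! = 20389320 / 120 = 169911.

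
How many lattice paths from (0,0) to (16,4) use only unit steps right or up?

Each path is a sequence of 20 steps with 16 rights: C(20,16) = 4845.

4845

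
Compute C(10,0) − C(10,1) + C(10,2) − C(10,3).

-84

The partial alternating sum Σ_{k=0}^{3} (−1)^k C(10,k) = (−1)^3 C(9,3) = -84.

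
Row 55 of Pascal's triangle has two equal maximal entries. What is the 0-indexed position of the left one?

27

For odd n = 55, C(55,i) peaks at i = (n−1)/2 and (n+1)/2; the lesser is 27.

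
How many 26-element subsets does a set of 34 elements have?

18156204

C(34,26) = C(34,8) by symmetry.
C(34,8) = (34·33·32·31·30·29·28·27) / 8! = 732058145280 / 40320 = 18156204.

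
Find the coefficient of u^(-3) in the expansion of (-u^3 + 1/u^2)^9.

General term: C(9,j)·(-u^3)^j·(1/u^2)^(9-j), with u-exponent 3j − 2(9−j) = 5j − 18.
Set 5j − 18 = -3: j = 3.
C(9,3) = 84; (-1)^3 = -1; 1^6 = 1.
Coefficient = 84 · (-1) · 1 = -84.

-84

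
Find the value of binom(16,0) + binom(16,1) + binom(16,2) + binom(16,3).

1 + 16 + 120 + 560 = 697.

697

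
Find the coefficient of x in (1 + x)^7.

The general term is C(7,j)·(1)^j·(x)^(7-j); the x^1 term has j = 6.
C(7,6) = 7.
Coefficient = C(7,6) = 7.

7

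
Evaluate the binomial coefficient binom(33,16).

C(33,16) = (33·32·31·30·29·28·27·26·25·24·23·22·21·20·19·18) / 16! = 24412776311194951680000 / 20922789888000 = 1166803110.

1166803110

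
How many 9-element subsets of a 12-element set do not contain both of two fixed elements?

100

All 9-subsets: C(12,9) = 220. Those containing both fixed elements: C(10,7) = 120.
220 − 120 = 100.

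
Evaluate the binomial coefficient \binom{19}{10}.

C(19,10) = C(19,9) by symmetry.
C(19,9) = (19·18·17·16·15·14·13·12·11) / 9! = 33522128640 / 362880 = 92378.

92378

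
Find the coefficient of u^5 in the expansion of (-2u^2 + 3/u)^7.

15120

General term: C(7,j)·(-2u^2)^j·(3/u)^(7-j), with u-exponent 2j − 1(7−j) = 3j − 7.
Set 3j − 7 = 5: j = 4.
C(7,4) = 35; (-2)^4 = 16; 3^3 = 27.
Coefficient = 35 · 16 · 27 = 15120.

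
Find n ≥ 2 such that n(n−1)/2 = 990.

45

n(n−1)/2 = 990 ⇒ n(n−1) = 1980. Since 45·44 = 1980, n = 45.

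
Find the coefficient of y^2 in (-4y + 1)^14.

The general term is C(14,j)·(-4y)^j·(1)^(14-j); the y^2 term has j = 2.
C(14,2) = 91.
Coefficient = C(14,2) · (-4)^2 = 91 · 16 = 1456.

1456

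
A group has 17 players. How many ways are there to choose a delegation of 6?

This is C(17,6) = 12376.

12376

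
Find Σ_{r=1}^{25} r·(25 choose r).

419430400

Differentiating (1+x)^25 and setting x=1: Σ r·C(25,r) = 25·2^24 = 419430400.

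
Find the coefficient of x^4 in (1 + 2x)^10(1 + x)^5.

10165

Coefficient of x^4 = Σ_{j} C(10,j)·2^j·C(5,4-j)·1^(4-j) for j from 0 to 4.
= 5 + 200 + 1800 + 4800 + 3360 = 10165.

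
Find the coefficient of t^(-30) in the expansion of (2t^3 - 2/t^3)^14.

1490944

General term: C(14,j)·(2t^3)^j·(-2/t^3)^(14-j), with t-exponent 3j − 3(14−j) = 6j − 42.
Set 6j − 42 = -30: j = 2.
C(14,2) = 91; 2^2 = 4; (-2)^12 = 4096.
Coefficient = 91 · 4 · 4096 = 1490944.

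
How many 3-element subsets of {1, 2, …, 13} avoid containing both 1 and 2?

275

All 3-subsets: C(13,3) = 286. Those containing both fixed elements: C(11,1) = 11.
286 − 11 = 275.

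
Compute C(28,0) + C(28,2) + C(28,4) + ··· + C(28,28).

134217728

Half of (1+1)^28 + (1−1)^28 gives the even-index sum: 2^27 = 134217728.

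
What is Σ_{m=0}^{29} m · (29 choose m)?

7784628224

Since m·C(29,m) = 29·C(28,m−1), the sum is 29·2^28 = 29·268435456 = 7784628224.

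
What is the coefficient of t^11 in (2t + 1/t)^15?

860160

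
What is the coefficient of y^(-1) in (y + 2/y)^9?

General term: C(9,j)·(y)^j·(2/y)^(9-j), with y-exponent 1j − 1(9−j) = 2j − 9.
Set 2j − 9 = -1: j = 4.
C(9,4) = 126; 1^4 = 1; 2^5 = 32.
Coefficient = 126 · 1 · 32 = 4032.

4032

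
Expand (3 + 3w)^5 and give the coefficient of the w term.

The general term is C(5,j)·(3)^j·(3w)^(5-j); the w^1 term has j = 4.
C(5,4) = 5.
Coefficient = C(5,4) · 3^4 · 3^1 = 5 · 81 · 3 = 1215.

1215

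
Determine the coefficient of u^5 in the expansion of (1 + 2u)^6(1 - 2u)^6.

0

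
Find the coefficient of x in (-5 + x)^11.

107421875

The general term is C(11,j)·(-5)^j·(x)^(11-j); the x^1 term has j = 10.
C(11,10) = 11.
Coefficient = C(11,10) · (-5)^10 = 11 · 9765625 = 107421875.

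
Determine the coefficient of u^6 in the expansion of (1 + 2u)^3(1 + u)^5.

146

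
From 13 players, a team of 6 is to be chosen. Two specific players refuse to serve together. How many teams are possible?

1386

All 6-subsets: C(13,6) = 1716. Those containing both fixed elements: C(11,4) = 330.
1716 − 330 = 1386.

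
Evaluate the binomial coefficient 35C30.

324632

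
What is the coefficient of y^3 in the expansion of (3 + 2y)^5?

720

The general term is C(5,j)·(3)^j·(2y)^(5-j); the y^3 term has j = 2.
C(5,2) = 10.
Coefficient = C(5,2) · 3^2 · 2^3 = 10 · 9 · 8 = 720.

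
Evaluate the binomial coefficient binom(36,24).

1251677700

C(36,24) = C(36,12) by symmetry.
C(36,12) = (36·35·34·33·32·31·30·29·28·27·26·25) / 12! = 599555620984320000 / 479001600 = 1251677700.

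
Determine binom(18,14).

3060

C(18,14) = C(18,4) by symmetry.
C(18,4) = (18·17·16·15) / 4! = 73440 / 24 = 3060.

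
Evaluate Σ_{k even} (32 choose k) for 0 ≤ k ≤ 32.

2147483648

Even-k terms of row 32 sum to 2^31 = 2147483648.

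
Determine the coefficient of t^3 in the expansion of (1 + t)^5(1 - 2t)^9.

Coefficient of t^3 = Σ_{j} C(5,j)·1^j·C(9,3-j)·(-2)^(3-j) for j from 0 to 3.
= (-672) + 720 + (-180) + 10 = -122.

-122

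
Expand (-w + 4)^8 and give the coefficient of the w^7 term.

-32

The general term is C(8,j)·(-w)^j·(4)^(8-j); the w^7 term has j = 7.
C(8,7) = 8.
Coefficient = C(8,7) · (-1)^7 · 4^1 = 8 · (-1) · 4 = -32.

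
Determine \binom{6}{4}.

15

C(6,4) = C(6,2) by symmetry.
C(6,2) = (6·5) / 2! = 30 / 2 = 15.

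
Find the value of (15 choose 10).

C(15,10) = C(15,5) by symmetry.
C(15,5) = (15·14·13·12·11) / 5! = 360360 / 120 = 3003.

3003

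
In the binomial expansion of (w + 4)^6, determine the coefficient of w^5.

The general term is C(6,j)·(w)^j·(4)^(6-j); the w^5 term has j = 5.
C(6,5) = 6.
Coefficient = C(6,5) · 4^1 = 6 · 4 = 24.

24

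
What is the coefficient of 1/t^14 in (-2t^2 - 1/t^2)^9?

-18

General term: C(9,j)·(-2t^2)^j·(-1/t^2)^(9-j), with t-exponent 2j − 2(9−j) = 4j − 18.
Set 4j − 18 = -14: j = 1.
C(9,1) = 9; (-2)^1 = -2; (-1)^8 = 1.
Coefficient = 9 · (-2) · 1 = -18.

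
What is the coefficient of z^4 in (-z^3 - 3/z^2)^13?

General term: C(13,j)·(-z^3)^j·(-3/z^2)^(13-j), with z-exponent 3j − 2(13−j) = 5j − 26.
Set 5j − 26 = 4: j = 6.
C(13,6) = 1716; (-1)^6 = 1; (-3)^7 = -2187.
Coefficient = 1716 · 1 · (-2187) = -3752892.

-3752892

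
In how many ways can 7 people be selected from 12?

792

This is C(12,7) = 792.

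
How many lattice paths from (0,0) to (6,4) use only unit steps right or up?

Each path is a sequence of 10 steps with 6 rights: C(10,6) = 210.

210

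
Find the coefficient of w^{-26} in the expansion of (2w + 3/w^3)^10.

General term: C(10,j)·(2w)^j·(3/w^3)^(10-j), with w-exponent 1j − 3(10−j) = 4j − 30.
Set 4j − 30 = -26: j = 1.
C(10,1) = 10; 2^1 = 2; 3^9 = 19683.
Coefficient = 10 · 2 · 19683 = 393660.

393660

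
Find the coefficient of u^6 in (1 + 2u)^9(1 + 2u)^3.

(1 + 2u)^9(1 + 2u)^3 = (1 + 2u)^12, so the coefficient of u^6 is C(12,6)·2^6 = 924·64 = 59136.

59136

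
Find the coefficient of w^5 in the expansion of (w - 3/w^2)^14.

General term: C(14,j)·(w)^j·(-3/w^2)^(14-j), with w-exponent 1j − 2(14−j) = 3j − 28.
Set 3j − 28 = 5: j = 11.
C(14,11) = 364; 1^11 = 1; (-3)^3 = -27.
Coefficient = 364 · 1 · (-27) = -9828.

-9828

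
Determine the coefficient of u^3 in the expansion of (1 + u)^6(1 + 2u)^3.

190

Coefficient of u^3 = Σ_{j} C(6,j)·1^j·C(3,3-j)·2^(3-j) for j from 0 to 3.
= 8 + 72 + 90 + 20 = 190.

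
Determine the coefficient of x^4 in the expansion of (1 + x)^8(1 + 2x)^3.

Coefficient of x^4 = Σ_{j} C(8,j)·1^j·C(3,4-j)·2^(4-j) for j from 1 to 4.
= 64 + 336 + 336 + 70 = 806.

806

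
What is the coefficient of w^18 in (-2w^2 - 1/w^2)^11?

General term: C(11,j)·(-2w^2)^j·(-1/w^2)^(11-j), with w-exponent 2j − 2(11−j) = 4j − 22.
Set 4j − 22 = 18: j = 10.
C(11,10) = 11; (-2)^10 = 1024; (-1)^1 = -1.
Coefficient = 11 · 1024 · (-1) = -11264.

-11264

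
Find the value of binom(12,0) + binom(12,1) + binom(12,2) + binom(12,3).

299

1 + 12 + 66 + 220 = 299.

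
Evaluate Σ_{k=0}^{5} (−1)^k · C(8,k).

-21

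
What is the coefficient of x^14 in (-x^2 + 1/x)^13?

-715

General term: C(13,j)·(-x^2)^j·(1/x)^(13-j), with x-exponent 2j − 1(13−j) = 3j − 13.
Set 3j − 13 = 14: j = 9.
C(13,9) = 715; (-1)^9 = -1; 1^4 = 1.
Coefficient = 715 · (-1) · 1 = -715.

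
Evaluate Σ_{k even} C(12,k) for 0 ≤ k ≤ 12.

Even-k terms of row 12 sum to 2^11 = 2048.

2048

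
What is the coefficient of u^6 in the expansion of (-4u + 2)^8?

The general term is C(8,j)·(-4u)^j·(2)^(8-j); the u^6 term has j = 6.
C(8,6) = 28.
Coefficient = C(8,6) · (-4)^6 · 2^2 = 28 · 4096 · 4 = 458752.

458752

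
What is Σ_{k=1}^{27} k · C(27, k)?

1811939328

Since k·C(27,k) = 27·C(26,k−1), the sum is 27·2^26 = 27·67108864 = 1811939328.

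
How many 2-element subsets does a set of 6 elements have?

15

C(6,2) = (6·5) / 2! = 30 / 2 = 15.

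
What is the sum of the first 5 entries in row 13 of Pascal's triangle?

1093

1 + 13 + 78 + 286 + 715 = 1093.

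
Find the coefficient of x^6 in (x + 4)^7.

The general term is C(7,j)·(x)^j·(4)^(7-j); the x^6 term has j = 6.
C(7,6) = 7.
Coefficient = C(7,6) · 4^1 = 7 · 4 = 28.

28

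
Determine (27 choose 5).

C(27,5) = (27·26·25·24·23) / 5! = 9687600 / 120 = 80730.

80730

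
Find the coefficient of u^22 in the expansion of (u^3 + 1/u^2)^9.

General term: C(9,j)·(u^3)^j·(1/u^2)^(9-j), with u-exponent 3j − 2(9−j) = 5j − 18.
Set 5j − 18 = 22: j = 8.
C(9,8) = 9; 1^8 = 1; 1^1 = 1.
Coefficient = 9 · 1 · 1 = 9.

9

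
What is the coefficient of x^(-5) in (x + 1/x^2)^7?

35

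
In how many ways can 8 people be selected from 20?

This is C(20,8) = 125970.

125970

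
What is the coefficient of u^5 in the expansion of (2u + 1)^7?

The general term is C(7,j)·(2u)^j·(1)^(7-j); the u^5 term has j = 5.
C(7,5) = 21.
Coefficient = C(7,5) · 2^5 = 21 · 32 = 672.

672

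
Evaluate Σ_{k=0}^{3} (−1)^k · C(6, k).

-10

The partial alternating sum Σ_{k=0}^{3} (−1)^k C(6,k) = (−1)^3 C(5,3) = -10.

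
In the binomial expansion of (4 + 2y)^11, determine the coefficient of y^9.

The general term is C(11,j)·(4)^j·(2y)^(11-j); the y^9 term has j = 2.
C(11,2) = 55.
Coefficient = C(11,2) · 4^2 · 2^9 = 55 · 16 · 512 = 450560.

450560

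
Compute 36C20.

C(36,20) = C(36,16) by symmetry.
C(36,16) = (36·35·34·33·32·31·30·29·28·27·26·25·24·23·22·21) / 16! = 152901072685905223680000 / 20922789888000 = 7307872110.

7307872110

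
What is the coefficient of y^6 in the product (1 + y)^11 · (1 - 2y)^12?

Coefficient of y^6 = Σ_{j} C(11,j)·1^j·C(12,6-j)·(-2)^(6-j) for j from 0 to 6.
= 59136 + (-278784) + 435600 + (-290400) + 87120 + (-11088) + 462 = 2046.

2046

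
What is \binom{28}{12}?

30421755

C(28,12) = (28·27·26·25·24·23·22·21·20·19·18·17) / 12! = 14572069319808000 / 479001600 = 30421755.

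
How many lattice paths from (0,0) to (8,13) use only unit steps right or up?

203490

Each path is a sequence of 21 steps with 8 rights: C(21,8) = 203490.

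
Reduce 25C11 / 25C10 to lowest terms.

C(n,k+1)/C(n,k) = (n−k)/(k+1) = (25−10)/(10+1) = 15/11.

15/11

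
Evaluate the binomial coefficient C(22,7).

170544

C(22,7) = (22·21·20·19·18·17·16) / 7! = 859541760 / 5040 = 170544.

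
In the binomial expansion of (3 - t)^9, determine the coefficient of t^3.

-61236

The general term is C(9,j)·(3)^j·(-t)^(9-j); the t^3 term has j = 6.
C(9,6) = 84.
Coefficient = C(9,6) · 3^6 · (-1)^3 = 84 · 729 · (-1) = -61236.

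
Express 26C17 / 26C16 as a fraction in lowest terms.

C(n,k+1)/C(n,k) = (n−k)/(k+1) = (26−16)/(16+1) = 10/17.

10/17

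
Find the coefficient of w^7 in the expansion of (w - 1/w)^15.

1365

General term: C(15,j)·(w)^j·(-1/w)^(15-j), with w-exponent 1j − 1(15−j) = 2j − 15.
Set 2j − 15 = 7: j = 11.
C(15,11) = 1365; 1^11 = 1; (-1)^4 = 1.
Coefficient = 1365 · 1 · 1 = 1365.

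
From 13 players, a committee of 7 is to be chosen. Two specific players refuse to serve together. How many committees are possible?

All 7-subsets: C(13,7) = 1716. Those containing both fixed elements: C(11,5) = 462.
1716 − 462 = 1254.

1254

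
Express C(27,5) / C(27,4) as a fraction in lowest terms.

23/5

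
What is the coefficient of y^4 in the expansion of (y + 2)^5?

The general term is C(5,j)·(y)^j·(2)^(5-j); the y^4 term has j = 4.
C(5,4) = 5.
Coefficient = C(5,4) · 2^1 = 5 · 2 = 10.

10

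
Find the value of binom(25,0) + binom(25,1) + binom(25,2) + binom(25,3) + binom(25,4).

15276

1 + 25 + 300 + 2300 + 12650 = 15276.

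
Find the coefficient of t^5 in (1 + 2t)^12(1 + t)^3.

Coefficient of t^5 = Σ_{j} C(12,j)·2^j·C(3,5-j)·1^(5-j) for j from 2 to 5.
= 264 + 5280 + 23760 + 25344 = 54648.

54648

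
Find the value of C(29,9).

10015005

C(29,9) = (29·28·27·26·25·24·23·22·21) / 9! = 3634245014400 / 362880 = 10015005.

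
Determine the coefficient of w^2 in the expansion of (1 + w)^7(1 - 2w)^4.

-11

Coefficient of w^2 = Σ_{j} C(7,j)·1^j·C(4,2-j)·(-2)^(2-j) for j from 0 to 2.
= 24 + (-56) + 21 = -11.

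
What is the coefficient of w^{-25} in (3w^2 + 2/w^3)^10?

15360

General term: C(10,j)·(3w^2)^j·(2/w^3)^(10-j), with w-exponent 2j − 3(10−j) = 5j − 30.
Set 5j − 30 = -25: j = 1.
C(10,1) = 10; 3^1 = 3; 2^9 = 512.
Coefficient = 10 · 3 · 512 = 15360.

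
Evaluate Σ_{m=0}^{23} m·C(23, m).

Since m·C(23,m) = 23·C(22,m−1), the sum is 23·2^22 = 23·4194304 = 96468992.

96468992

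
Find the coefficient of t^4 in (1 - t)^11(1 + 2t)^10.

Coefficient of t^4 = Σ_{j} C(11,j)·(-1)^j·C(10,4-j)·2^(4-j) for j from 0 to 4.
= 3360 + (-10560) + 9900 + (-3300) + 330 = -270.

-270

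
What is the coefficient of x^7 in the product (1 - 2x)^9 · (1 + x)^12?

Coefficient of x^7 = Σ_{j} C(9,j)·(-2)^j·C(12,7-j)·1^(7-j) for j from 0 to 7.
= 792 + (-16632) + 114048 + (-332640) + 443520 + (-266112) + 64512 + (-4608) = 2880.

2880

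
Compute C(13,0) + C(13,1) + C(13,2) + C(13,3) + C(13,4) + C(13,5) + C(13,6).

4096

1 + 13 + 78 + 286 + 715 + 1287 + 1716 = 4096.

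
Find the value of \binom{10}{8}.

45

C(10,8) = C(10,2) by symmetry.
C(10,2) = (10·9) / 2! = 90 / 2 = 45.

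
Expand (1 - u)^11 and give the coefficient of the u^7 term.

-330

The general term is C(11,j)·(1)^j·(-u)^(11-j); the u^7 term has j = 4.
C(11,4) = 330.
Coefficient = C(11,4) · (-1)^7 = 330 · (-1) = -330.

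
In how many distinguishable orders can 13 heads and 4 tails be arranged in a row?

2380

Choose positions for the heads: C(17,13) = 2380.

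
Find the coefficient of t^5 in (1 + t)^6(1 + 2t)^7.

Coefficient of t^5 = Σ_{j} C(6,j)·1^j·C(7,5-j)·2^(5-j) for j from 0 to 5.
= 672 + 3360 + 4200 + 1680 + 210 + 6 = 10128.

10128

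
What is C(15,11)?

1365

C(15,11) = C(15,4) by symmetry.
C(15,4) = (15·14·13·12) / 4! = 32760 / 24 = 1365.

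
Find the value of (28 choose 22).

376740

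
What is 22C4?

C(22,4) = (22·21·20·19) / 4! = 175560 / 24 = 7315.

7315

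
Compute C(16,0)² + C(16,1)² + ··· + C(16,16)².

Σ C(16,r)² is the coefficient of x^16 in (1+x)^16(1+x)^16 = (1+x)^32, i.e. C(32,16) = 601080390.

601080390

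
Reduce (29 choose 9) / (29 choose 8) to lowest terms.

7/3

C(n,k+1)/C(n,k) = (n−k)/(k+1) = (29−8)/(8+1) = 21/9 = 7/3.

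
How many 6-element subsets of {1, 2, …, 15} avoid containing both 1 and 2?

All 6-subsets: C(15,6) = 5005. Those containing both fixed elements: C(13,4) = 715.
5005 − 715 = 4290.

4290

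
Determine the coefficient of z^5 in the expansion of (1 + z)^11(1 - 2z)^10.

Coefficient of z^5 = Σ_{j} C(11,j)·1^j·C(10,5-j)·(-2)^(5-j) for j from 0 to 5.
= (-8064) + 36960 + (-52800) + 29700 + (-6600) + 462 = -342.

-342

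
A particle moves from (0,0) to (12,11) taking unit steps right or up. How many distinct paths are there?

Each path is a sequence of 23 steps with 12 rights: C(23,12) = 1352078.

1352078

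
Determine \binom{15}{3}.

455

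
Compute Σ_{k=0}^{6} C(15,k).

1 + 15 + 105 + 455 + 1365 + 3003 + 5005 = 9949.

9949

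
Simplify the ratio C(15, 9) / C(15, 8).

7/9

C(n,k+1)/C(n,k) = (n−k)/(k+1) = (15−8)/(8+1) = 7/9.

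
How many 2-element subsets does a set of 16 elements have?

C(16,2) = (16·15) / 2! = 240 / 2 = 120.

120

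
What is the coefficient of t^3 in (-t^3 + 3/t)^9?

-61236

General term: C(9,j)·(-t^3)^j·(3/t)^(9-j), with t-exponent 3j − 1(9−j) = 4j − 9.
Set 4j − 9 = 3: j = 3.
C(9,3) = 84; (-1)^3 = -1; 3^6 = 729.
Coefficient = 84 · (-1) · 729 = -61236.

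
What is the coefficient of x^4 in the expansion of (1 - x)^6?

The general term is C(6,j)·(1)^j·(-x)^(6-j); the x^4 term has j = 2.
C(6,2) = 15.
Coefficient = C(6,2) = 15.

15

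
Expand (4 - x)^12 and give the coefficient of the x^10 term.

The general term is C(12,j)·(4)^j·(-x)^(12-j); the x^10 term has j = 2.
C(12,2) = 66.
Coefficient = C(12,2) · 4^2 = 66 · 16 = 1056.

1056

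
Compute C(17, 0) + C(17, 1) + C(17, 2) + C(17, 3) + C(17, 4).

3214

1 + 17 + 136 + 680 + 2380 = 3214.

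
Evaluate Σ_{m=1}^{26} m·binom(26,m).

872415232

Since m·C(26,m) = 26·C(25,m−1), the sum is 26·2^25 = 26·33554432 = 872415232.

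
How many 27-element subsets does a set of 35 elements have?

23535820

C(35,27) = C(35,8) by symmetry.
C(35,8) = (35·34·33·32·31·30·29·28) / 8! = 948964262400 / 40320 = 23535820.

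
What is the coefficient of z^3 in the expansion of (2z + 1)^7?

The general term is C(7,j)·(2z)^j·(1)^(7-j); the z^3 term has j = 3.
C(7,3) = 35.
Coefficient = C(7,3) · 2^3 = 35 · 8 = 280.

280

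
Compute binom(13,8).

1287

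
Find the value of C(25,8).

1081575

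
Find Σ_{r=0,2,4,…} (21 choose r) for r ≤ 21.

1048576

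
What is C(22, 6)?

74613

C(22,6) = (22·21·20·19·18·17) / 6! = 53721360 / 720 = 74613.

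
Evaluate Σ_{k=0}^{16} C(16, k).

65536

The entries of row 16 sum to 2^16 = 65536.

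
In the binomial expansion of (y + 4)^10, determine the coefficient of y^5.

258048

The general term is C(10,j)·(y)^j·(4)^(10-j); the y^5 term has j = 5.
C(10,5) = 252.
Coefficient = C(10,5) · 4^5 = 252 · 1024 = 258048.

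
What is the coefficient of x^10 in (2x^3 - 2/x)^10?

General term: C(10,j)·(2x^3)^j·(-2/x)^(10-j), with x-exponent 3j − 1(10−j) = 4j − 10.
Set 4j − 10 = 10: j = 5.
C(10,5) = 252; 2^5 = 32; (-2)^5 = -32.
Coefficient = 252 · 32 · (-32) = -258048.

-258048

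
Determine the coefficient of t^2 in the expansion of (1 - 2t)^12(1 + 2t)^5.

Coefficient of t^2 = Σ_{j} C(12,j)·(-2)^j·C(5,2-j)·2^(2-j) for j from 0 to 2.
= 40 + (-240) + 264 = 64.

64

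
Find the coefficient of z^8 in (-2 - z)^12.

7920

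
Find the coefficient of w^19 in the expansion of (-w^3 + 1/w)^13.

General term: C(13,j)·(-w^3)^j·(1/w)^(13-j), with w-exponent 3j − 1(13−j) = 4j − 13.
Set 4j − 13 = 19: j = 8.
C(13,8) = 1287; (-1)^8 = 1; 1^5 = 1.
Coefficient = 1287 · 1 · 1 = 1287.

1287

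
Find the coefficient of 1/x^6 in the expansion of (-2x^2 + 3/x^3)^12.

General term: C(12,j)·(-2x^2)^j·(3/x^3)^(12-j), with x-exponent 2j − 3(12−j) = 5j − 36.
Set 5j − 36 = -6: j = 6.
C(12,6) = 924; (-2)^6 = 64; 3^6 = 729.
Coefficient = 924 · 64 · 729 = 43110144.

43110144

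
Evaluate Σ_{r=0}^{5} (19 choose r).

16664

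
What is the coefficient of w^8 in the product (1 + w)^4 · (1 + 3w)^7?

Coefficient of w^8 = Σ_{j} C(4,j)·1^j·C(7,8-j)·3^(8-j) for j from 1 to 4.
= 8748 + 30618 + 20412 + 2835 = 62613.

62613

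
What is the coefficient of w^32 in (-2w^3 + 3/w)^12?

General term: C(12,j)·(-2w^3)^j·(3/w)^(12-j), with w-exponent 3j − 1(12−j) = 4j − 12.
Set 4j − 12 = 32: j = 11.
C(12,11) = 12; (-2)^11 = -2048; 3^1 = 3.
Coefficient = 12 · (-2048) · 3 = -73728.

-73728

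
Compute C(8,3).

56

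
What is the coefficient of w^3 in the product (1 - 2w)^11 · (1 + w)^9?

Coefficient of w^3 = Σ_{j} C(11,j)·(-2)^j·C(9,3-j)·1^(3-j) for j from 0 to 3.
= 84 + (-792) + 1980 + (-1320) = -48.

-48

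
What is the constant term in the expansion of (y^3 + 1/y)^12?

220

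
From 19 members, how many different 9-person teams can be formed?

92378

This is C(19,9) = 92378.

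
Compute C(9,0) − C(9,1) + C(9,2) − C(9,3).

-56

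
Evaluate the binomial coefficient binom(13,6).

1716

C(13,6) = (13·12·11·10·9·8) / 6! = 1235520 / 720 = 1716.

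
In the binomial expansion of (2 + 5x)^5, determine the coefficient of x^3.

The general term is C(5,j)·(2)^j·(5x)^(5-j); the x^3 term has j = 2.
C(5,2) = 10.
Coefficient = C(5,2) · 2^2 · 5^3 = 10 · 4 · 125 = 5000.

5000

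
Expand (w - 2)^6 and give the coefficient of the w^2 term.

The general term is C(6,j)·(w)^j·(-2)^(6-j); the w^2 term has j = 2.
C(6,2) = 15.
Coefficient = C(6,2) · (-2)^4 = 15 · 16 = 240.

240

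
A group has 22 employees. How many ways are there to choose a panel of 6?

This is C(22,6) = 74613.

74613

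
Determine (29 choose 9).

C(29,9) = (29·28·27·26·25·24·23·22·21) / 9! = 3634245014400 / 362880 = 10015005.

10015005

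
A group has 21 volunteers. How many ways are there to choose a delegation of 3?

1330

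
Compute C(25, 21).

12650

C(25,21) = C(25,4) by symmetry.
C(25,4) = (25·24·23·22) / 4! = 303600 / 24 = 12650.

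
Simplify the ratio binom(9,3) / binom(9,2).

C(n,k+1)/C(n,k) = (n−k)/(k+1) = (9−2)/(2+1) = 7/3.

7/3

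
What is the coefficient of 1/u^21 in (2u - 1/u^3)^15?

-320320

General term: C(15,j)·(2u)^j·(-1/u^3)^(15-j), with u-exponent 1j − 3(15−j) = 4j − 45.
Set 4j − 45 = -21: j = 6.
C(15,6) = 5005; 2^6 = 64; (-1)^9 = -1.
Coefficient = 5005 · 64 · (-1) = -320320.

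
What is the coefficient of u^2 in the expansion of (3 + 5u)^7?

The general term is C(7,j)·(3)^j·(5u)^(7-j); the u^2 term has j = 5.
C(7,5) = 21.
Coefficient = C(7,5) · 3^5 · 5^2 = 21 · 243 · 25 = 127575.

127575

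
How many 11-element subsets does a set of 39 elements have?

1676056044

C(39,11) = (39·38·37·36·35·34·33·32·31·30·29) / 11! = 66902793897139200 / 39916800 = 1676056044.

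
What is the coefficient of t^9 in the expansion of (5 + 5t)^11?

The general term is C(11,j)·(5)^j·(5t)^(11-j); the t^9 term has j = 2.
C(11,2) = 55.
Coefficient = C(11,2) · 5^2 · 5^9 = 55 · 25 · 1953125 = 2685546875.

2685546875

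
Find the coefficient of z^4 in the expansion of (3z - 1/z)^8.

20412

General term: C(8,j)·(3z)^j·(-1/z)^(8-j), with z-exponent 1j − 1(8−j) = 2j − 8.
Set 2j − 8 = 4: j = 6.
C(8,6) = 28; 3^6 = 729; (-1)^2 = 1.
Coefficient = 28 · 729 · 1 = 20412.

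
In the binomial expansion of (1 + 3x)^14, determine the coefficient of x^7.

7505784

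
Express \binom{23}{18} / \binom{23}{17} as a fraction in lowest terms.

1/3

C(n,k+1)/C(n,k) = (n−k)/(k+1) = (23−17)/(17+1) = 6/18 = 1/3.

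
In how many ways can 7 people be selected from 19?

This is C(19,7) = 50388.

50388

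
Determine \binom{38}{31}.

C(38,31) = C(38,7) by symmetry.
C(38,7) = (38·37·36·35·34·33·32) / 7! = 63606090240 / 5040 = 12620256.

12620256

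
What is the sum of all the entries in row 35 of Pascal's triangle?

34359738368

The entries of row 35 sum to 2^35 = 34359738368.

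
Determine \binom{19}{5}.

C(19,5) = (19·18·17·16·15) / 5! = 1395360 / 120 = 11628.

11628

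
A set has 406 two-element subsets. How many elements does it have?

n(n−1)/2 = 406 ⇒ n(n−1) = 812. Since 29·28 = 812, n = 29.

29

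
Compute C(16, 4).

1820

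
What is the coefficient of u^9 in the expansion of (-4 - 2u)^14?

The general term is C(14,j)·(-4)^j·(-2u)^(14-j); the u^9 term has j = 5.
C(14,5) = 2002.
Coefficient = C(14,5) · (-4)^5 · (-2)^9 = 2002 · (-1024) · (-512) = 1049624576.

1049624576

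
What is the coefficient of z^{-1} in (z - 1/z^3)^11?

General term: C(11,j)·(z)^j·(-1/z^3)^(11-j), with z-exponent 1j − 3(11−j) = 4j − 33.
Set 4j − 33 = -1: j = 8.
C(11,8) = 165; 1^8 = 1; (-1)^3 = -1.
Coefficient = 165 · 1 · (-1) = -165.

-165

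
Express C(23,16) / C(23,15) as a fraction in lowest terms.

1/2

C(n,k+1)/C(n,k) = (n−k)/(k+1) = (23−15)/(15+1) = 8/16 = 1/2.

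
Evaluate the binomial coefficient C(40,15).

40225345056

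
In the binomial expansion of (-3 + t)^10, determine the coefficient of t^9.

The general term is C(10,j)·(-3)^j·(t)^(10-j); the t^9 term has j = 1.
C(10,1) = 10.
Coefficient = C(10,1) · (-3)^1 = 10 · (-3) = -30.

-30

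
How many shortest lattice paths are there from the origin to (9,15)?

1307504

Each path is a sequence of 24 steps with 9 rights: C(24,9) = 1307504.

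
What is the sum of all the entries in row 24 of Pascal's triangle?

Setting x = 1 in (1+x)^24 gives Σ C(24,i) = 2^24 = 16777216.

16777216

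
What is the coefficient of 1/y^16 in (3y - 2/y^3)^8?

16128

General term: C(8,j)·(3y)^j·(-2/y^3)^(8-j), with y-exponent 1j − 3(8−j) = 4j − 24.
Set 4j − 24 = -16: j = 2.
C(8,2) = 28; 3^2 = 9; (-2)^6 = 64.
Coefficient = 28 · 9 · 64 = 16128.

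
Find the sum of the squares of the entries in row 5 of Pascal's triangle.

By Vandermonde's identity, Σ C(5,k)² = C(10,5) = 252.

252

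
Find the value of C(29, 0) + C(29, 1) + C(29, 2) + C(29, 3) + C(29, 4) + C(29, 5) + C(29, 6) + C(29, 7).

1 + 29 + 406 + 3654 + 23751 + 118755 + 475020 + 1560780 = 2182396.

2182396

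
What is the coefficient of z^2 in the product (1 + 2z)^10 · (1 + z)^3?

243

Coefficient of z^2 = Σ_{j} C(10,j)·2^j·C(3,2-j)·1^(2-j) for j from 0 to 2.
= 3 + 60 + 180 = 243.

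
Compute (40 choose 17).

C(40,17) = (40·39·38·37·36·35·34·33·32·31·30·29·28·27·26·25·24) / 17! = 31560991604212034764800000 / 355687428096000 = 88732378800.

88732378800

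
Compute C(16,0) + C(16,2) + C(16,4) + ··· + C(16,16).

32768

Even-i terms of row 16 sum to 2^15 = 32768.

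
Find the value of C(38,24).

C(38,24) = C(38,14) by symmetry.
C(38,14) = (38·37·36·35·34·33·32·31·30·29·28·27·26·25) / 14! = 842975203103953920000 / 87178291200 = 9669554100.

9669554100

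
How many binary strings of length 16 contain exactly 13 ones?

Choose the 13 positions: C(16,13) = 560.

560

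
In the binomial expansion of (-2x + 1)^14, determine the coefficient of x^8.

The general term is C(14,j)·(-2x)^j·(1)^(14-j); the x^8 term has j = 8.
C(14,8) = 3003.
Coefficient = C(14,8) · (-2)^8 = 3003 · 256 = 768768.

768768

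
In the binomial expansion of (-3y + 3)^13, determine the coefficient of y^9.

-1139940945

The general term is C(13,j)·(-3y)^j·(3)^(13-j); the y^9 term has j = 9.
C(13,9) = 715.
Coefficient = C(13,9) · (-3)^9 · 3^4 = 715 · (-19683) · 81 = -1139940945.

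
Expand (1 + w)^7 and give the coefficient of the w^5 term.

21

The general term is C(7,j)·(1)^j·(w)^(7-j); the w^5 term has j = 2.
C(7,2) = 21.
Coefficient = C(7,2) = 21.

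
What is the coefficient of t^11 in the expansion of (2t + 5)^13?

3993600

The general term is C(13,j)·(2t)^j·(5)^(13-j); the t^11 term has j = 11.
C(13,11) = 78.
Coefficient = C(13,11) · 2^11 · 5^2 = 78 · 2048 · 25 = 3993600.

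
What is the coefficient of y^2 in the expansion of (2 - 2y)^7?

2688

The general term is C(7,j)·(2)^j·(-2y)^(7-j); the y^2 term has j = 5.
C(7,5) = 21.
Coefficient = C(7,5) · 2^5 · (-2)^2 = 21 · 32 · 4 = 2688.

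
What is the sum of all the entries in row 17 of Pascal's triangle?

131072

The entries of row 17 sum to 2^17 = 131072.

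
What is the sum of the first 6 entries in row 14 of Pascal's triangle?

3473

1 + 14 + 91 + 364 + 1001 + 2002 = 3473.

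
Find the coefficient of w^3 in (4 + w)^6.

1280

The general term is C(6,j)·(4)^j·(w)^(6-j); the w^3 term has j = 3.
C(6,3) = 20.
Coefficient = C(6,3) · 4^3 = 20 · 64 = 1280.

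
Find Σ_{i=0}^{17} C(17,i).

The entries of row 17 sum to 2^17 = 131072.

131072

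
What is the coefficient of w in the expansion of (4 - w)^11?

-11534336

The general term is C(11,j)·(4)^j·(-w)^(11-j); the w^1 term has j = 10.
C(11,10) = 11.
Coefficient = C(11,10) · 4^10 · (-1)^1 = 11 · 1048576 · (-1) = -11534336.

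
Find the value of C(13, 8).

C(13,8) = C(13,5) by symmetry.
C(13,5) = (13·12·11·10·9) / 5! = 154440 / 120 = 1287.

1287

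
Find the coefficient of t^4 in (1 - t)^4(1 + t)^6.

Coefficient of t^4 = Σ_{j} C(4,j)·(-1)^j·C(6,4-j)·1^(4-j) for j from 0 to 4.
= 15 + (-80) + 90 + (-24) + 1 = 2.

2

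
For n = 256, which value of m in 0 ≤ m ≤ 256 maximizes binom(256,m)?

128

C(256,m) is maximized at m = 256/2 = 128.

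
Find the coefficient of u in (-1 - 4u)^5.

-20

The general term is C(5,j)·(-1)^j·(-4u)^(5-j); the u^1 term has j = 4.
C(5,4) = 5.
Coefficient = C(5,4) · (-4)^1 = 5 · (-4) = -20.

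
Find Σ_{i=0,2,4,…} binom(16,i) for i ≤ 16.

Even-i terms of row 16 sum to 2^15 = 32768.

32768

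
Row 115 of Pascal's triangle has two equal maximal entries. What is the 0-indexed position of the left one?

For odd n = 115, C(115,j) peaks at j = (n−1)/2 and (n+1)/2; the lower is 57.

57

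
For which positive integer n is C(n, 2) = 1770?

n(n−1)/2 = 1770 ⇒ n(n−1) = 3540. Since 60·59 = 3540, n = 60.

60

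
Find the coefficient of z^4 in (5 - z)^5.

25

The general term is C(5,j)·(5)^j·(-z)^(5-j); the z^4 term has j = 1.
C(5,1) = 5.
Coefficient = C(5,1) · 5^1 = 5 · 5 = 25.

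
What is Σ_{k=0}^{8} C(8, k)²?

12870

By Vandermonde's identity, Σ C(8,k)² = C(16,8) = 12870.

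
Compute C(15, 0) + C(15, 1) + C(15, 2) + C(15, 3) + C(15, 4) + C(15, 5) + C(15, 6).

1 + 15 + 105 + 455 + 1365 + 3003 + 5005 = 9949.

9949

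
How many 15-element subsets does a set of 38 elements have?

15471286560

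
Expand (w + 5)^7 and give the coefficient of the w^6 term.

The general term is C(7,j)·(w)^j·(5)^(7-j); the w^6 term has j = 6.
C(7,6) = 7.
Coefficient = C(7,6) · 5^1 = 7 · 5 = 35.

35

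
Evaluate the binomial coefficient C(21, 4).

5985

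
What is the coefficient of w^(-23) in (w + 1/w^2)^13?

General term: C(13,j)·(w)^j·(1/w^2)^(13-j), with w-exponent 1j − 2(13−j) = 3j − 26.
Set 3j − 26 = -23: j = 1.
C(13,1) = 13; 1^1 = 1; 1^12 = 1.
Coefficient = 13 · 1 · 1 = 13.

13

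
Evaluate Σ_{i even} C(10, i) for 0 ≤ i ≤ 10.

512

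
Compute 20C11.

C(20,11) = C(20,9) by symmetry.
C(20,9) = (20·19·18·17·16·15·14·13·12) / 9! = 60949324800 / 362880 = 167960.

167960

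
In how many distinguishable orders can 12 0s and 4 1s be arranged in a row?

Choose positions for the 0s: C(16,12) = 1820.

1820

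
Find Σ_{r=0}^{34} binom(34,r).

17179869184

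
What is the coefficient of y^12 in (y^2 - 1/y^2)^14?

General term: C(14,j)·(y^2)^j·(-1/y^2)^(14-j), with y-exponent 2j − 2(14−j) = 4j − 28.
Set 4j − 28 = 12: j = 10.
C(14,10) = 1001; 1^10 = 1; (-1)^4 = 1.
Coefficient = 1001 · 1 · 1 = 1001.

1001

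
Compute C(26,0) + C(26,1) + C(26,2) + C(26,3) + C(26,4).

17902

1 + 26 + 325 + 2600 + 14950 = 17902.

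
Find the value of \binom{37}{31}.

2324784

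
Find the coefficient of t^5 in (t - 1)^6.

The general term is C(6,j)·(t)^j·(-1)^(6-j); the t^5 term has j = 5.
C(6,5) = 6.
Coefficient = C(6,5) · (-1)^1 = 6 · (-1) = -6.

-6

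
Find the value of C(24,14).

C(24,14) = C(24,10) by symmetry.
C(24,10) = (24·23·22·21·20·19·18·17·16·15) / 10! = 7117005772800 / 3628800 = 1961256.

1961256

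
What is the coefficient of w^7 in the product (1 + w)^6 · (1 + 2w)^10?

299660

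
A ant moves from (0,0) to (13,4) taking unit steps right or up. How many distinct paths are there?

Each path is a sequence of 17 steps with 13 rights: C(17,13) = 2380.

2380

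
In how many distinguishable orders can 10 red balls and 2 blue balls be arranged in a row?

Choose positions for the red balls: C(12,10) = 66.

66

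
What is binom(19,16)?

969

C(19,16) = C(19,3) by symmetry.
C(19,3) = (19·18·17) / 3! = 5814 / 6 = 969.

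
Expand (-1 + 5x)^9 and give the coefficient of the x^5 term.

The general term is C(9,j)·(-1)^j·(5x)^(9-j); the x^5 term has j = 4.
C(9,4) = 126.
Coefficient = C(9,4) · 5^5 = 126 · 3125 = 393750.

393750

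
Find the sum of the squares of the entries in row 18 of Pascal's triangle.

By Vandermonde's identity, Σ C(18,i)² = C(36,18) = 9075135300.

9075135300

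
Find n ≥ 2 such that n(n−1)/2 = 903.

n(n−1)/2 = 903 ⇒ n(n−1) = 1806. Since 43·42 = 1806, n = 43.

43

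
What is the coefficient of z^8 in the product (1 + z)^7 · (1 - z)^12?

Coefficient of z^8 = Σ_{j} C(7,j)·1^j·C(12,8-j)·(-1)^(8-j) for j from 0 to 7.
= 495 + (-5544) + 19404 + (-27720) + 17325 + (-4620) + 462 + (-12) = -210.

-210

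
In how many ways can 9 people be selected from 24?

1307504

This is C(24,9) = 1307504.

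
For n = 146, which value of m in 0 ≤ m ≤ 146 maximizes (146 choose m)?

73

C(146,m) is maximized at m = 146/2 = 73.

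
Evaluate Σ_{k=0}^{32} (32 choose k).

The entries of row 32 sum to 2^32 = 4294967296.

4294967296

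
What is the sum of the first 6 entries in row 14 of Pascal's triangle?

1 + 14 + 91 + 364 + 1001 + 2002 = 3473.

3473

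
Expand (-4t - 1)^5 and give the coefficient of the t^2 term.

-160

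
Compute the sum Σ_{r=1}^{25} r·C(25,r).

419430400

Differentiating (1+x)^25 and setting x=1: Σ r·C(25,r) = 25·2^24 = 419430400.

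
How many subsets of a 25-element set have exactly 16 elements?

Choose the 16 positions: C(25,16) = 2042975.

2042975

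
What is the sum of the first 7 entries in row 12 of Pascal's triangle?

2510

1 + 12 + 66 + 220 + 495 + 792 + 924 = 2510.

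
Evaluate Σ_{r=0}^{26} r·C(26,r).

Differentiating (1+x)^26 and setting x=1: Σ r·C(26,r) = 26·2^25 = 872415232.

872415232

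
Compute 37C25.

C(37,25) = C(37,12) by symmetry.
C(37,12) = (37·36·35·34·33·32·31·30·29·28·27·26) / 12! = 887342319056793600 / 479001600 = 1852482996.

1852482996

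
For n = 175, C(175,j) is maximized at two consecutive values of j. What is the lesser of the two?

For odd n = 175, C(175,j) peaks at j = (n−1)/2 and (n+1)/2; the lesser is 87.

87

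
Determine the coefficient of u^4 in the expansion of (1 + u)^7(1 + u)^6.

(1 + u)^7(1 + u)^6 = (1 + u)^13, so the coefficient of u^4 is C(13,4)·1^4 = 715·1 = 715.

715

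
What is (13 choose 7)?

1716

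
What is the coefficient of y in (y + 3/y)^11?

General term: C(11,j)·(y)^j·(3/y)^(11-j), with y-exponent 1j − 1(11−j) = 2j − 11.
Set 2j − 11 = 1: j = 6.
C(11,6) = 462; 1^6 = 1; 3^5 = 243.
Coefficient = 462 · 1 · 243 = 112266.

112266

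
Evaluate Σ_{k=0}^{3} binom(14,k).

1 + 14 + 91 + 364 = 470.

470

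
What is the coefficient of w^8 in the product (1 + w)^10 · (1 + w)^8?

43758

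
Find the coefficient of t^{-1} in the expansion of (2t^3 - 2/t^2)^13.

10543104

General term: C(13,j)·(2t^3)^j·(-2/t^2)^(13-j), with t-exponent 3j − 2(13−j) = 5j − 26.
Set 5j − 26 = -1: j = 5.
C(13,5) = 1287; 2^5 = 32; (-2)^8 = 256.
Coefficient = 1287 · 32 · 256 = 10543104.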